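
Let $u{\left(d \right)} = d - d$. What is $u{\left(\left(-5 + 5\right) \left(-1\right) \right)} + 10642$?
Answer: $10642$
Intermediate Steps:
$u{\left(d \right)} = 0$
$u{\left(\left(-5 + 5\right) \left(-1\right) \right)} + 10642 = 0 + 10642 = 10642$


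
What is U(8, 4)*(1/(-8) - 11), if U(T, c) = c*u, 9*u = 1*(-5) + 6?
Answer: -89/18 ≈ -4.9444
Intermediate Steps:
u = ⅑ (u = (1*(-5) + 6)/9 = (-5 + 6)/9 = (⅑)*1 = ⅑ ≈ 0.11111)
U(T, c) = c/9 (U(T, c) = c*(⅑) = c/9)
U(8, 4)*(1/(-8) - 11) = ((⅑)*4)*(1/(-8) - 11) = 4*(-⅛ - 11)/9 = (4/9)*(-89/8) = -89/18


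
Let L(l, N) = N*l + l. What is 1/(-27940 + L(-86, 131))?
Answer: -1/39292 ≈ -2.5450e-5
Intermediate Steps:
L(l, N) = l + N*l
1/(-27940 + L(-86, 131)) = 1/(-27940 - 86*(1 + 131)) = 1/(-27940 - 86*132) = 1/(-27940 - 11352) = 1/(-39292) = -1/39292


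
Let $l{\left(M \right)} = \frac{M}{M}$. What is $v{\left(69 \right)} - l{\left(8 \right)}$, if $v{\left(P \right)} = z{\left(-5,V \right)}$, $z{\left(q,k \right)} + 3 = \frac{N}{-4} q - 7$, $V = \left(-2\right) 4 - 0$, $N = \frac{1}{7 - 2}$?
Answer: $- \frac{43}{4} \approx -10.75$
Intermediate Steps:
$N = \frac{1}{5} \approx 0.2$
$V = -8$ ($V = -8 + 0 = -8$)
$z{\left(q,k \right)} = -10 - \frac{q}{20}$ ($z{\left(q,k \right)} = -3 + \left(\frac{1}{5 \left(-4\right)} q - 7\right) = -3 + \left(\frac{1}{5} \left(- \frac{1}{4}\right) q - 7\right) = -3 - \left(7 + \frac{q}{20}\right) = -10 - \frac{q}{20}$)
$v{\left(P \right)} = - \frac{39}{4}$ ($v{\left(P \right)} = -10 - - \frac{1}{4} = -10 + \frac{1}{4} = - \frac{39}{4}$)
$l{\left(M \right)} = 1$
$v{\left(69 \right)} - l{\left(8 \right)} = - \frac{39}{4} - 1 = - \frac{43}{4}$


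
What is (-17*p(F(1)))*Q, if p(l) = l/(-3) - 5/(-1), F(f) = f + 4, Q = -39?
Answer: 2210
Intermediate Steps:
F(f) = 4 + f
p(l) = 5 - l/3 (p(l) = l*(-⅓) - 5*(-1) = -l/3 + 5 = 5 - l/3)
(-17*p(F(1)))*Q = -17*(5 - (4 + 1)/3)*(-39) = -17*(5 - ⅓*5)*(-39) = -17*(5 - 5/3)*(-39) = -17*10/3*(-39) = -170/3*(-39) = 2210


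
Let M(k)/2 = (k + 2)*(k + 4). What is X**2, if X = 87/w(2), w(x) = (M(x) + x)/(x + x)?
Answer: 30276/625 ≈ 48.442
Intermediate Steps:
M(k) = 2*(2 + k)*(4 + k) (M(k) = 2*((k + 2)*(k + 4)) = 2*((2 + k)*(4 + k)) = 2*(2 + k)*(4 + k))
w(x) = (16 + 2*x**2 + 13*x)/(2*x) (w(x) = ((16 + 2*x**2 + 12*x) + x)/(x + x) = (16 + 2*x**2 + 13*x)/((2*x)) = (16 + 2*x**2 + 13*x)*(1/(2*x)) = (16 + 2*x**2 + 13*x)/(2*x))
X = 174/25 (X = 87/(13/2 + 2 + 8/2) = 87/(13/2 + 2 + 8*(1/2)) = 87/(13/2 + 2 + 4) = 87/(25/2) = 87*(2/25) = 174/25 ≈ 6.9600)
X**2 = (174/25)**2 = 30276/625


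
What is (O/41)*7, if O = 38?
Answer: 266/41 ≈ 6.4878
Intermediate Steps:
(O/41)*7 = (38/41)*7 = 266/41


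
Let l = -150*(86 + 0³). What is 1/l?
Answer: -1/12900 ≈ -7.7519e-5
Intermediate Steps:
l = -12900 (l = -150*(86 + 0) = -150*86 = -1*12900 = -12900)
1/l = 1/(-12900) = -1/12900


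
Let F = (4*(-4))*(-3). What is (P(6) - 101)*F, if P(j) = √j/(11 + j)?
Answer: -4848 + 48*√6/17 ≈ -4841.1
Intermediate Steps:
F = 48 (F = -16*(-3) = 48)
P(j) = √j/(11 + j)
(P(6) - 101)*F = (√6/(11 + 6) - 101)*48 = (√6/17 - 101)*48 = (-101 + √6/17)*48 = -4848 + 48*√6/17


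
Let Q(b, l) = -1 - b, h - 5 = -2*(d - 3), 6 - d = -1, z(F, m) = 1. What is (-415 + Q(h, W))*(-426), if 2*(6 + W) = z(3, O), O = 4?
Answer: 175938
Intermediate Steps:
W = -11/2 (W = -6 + (½)*1 = -6 + ½ = -11/2 ≈ -5.5000)
d = 7 (d = 6 - 1*(-1) = 6 + 1 = 7)
h = -3 (h = 5 - 2*(7 - 3) = 5 - 2*4 = 5 - 8 = -3)
(-415 + Q(h, W))*(-426) = (-415 + (-1 - 1*(-3)))*(-426) = (-415 + (-1 + 3))*(-426) = (-415 + 2)*(-426) = -413*(-426) = 175938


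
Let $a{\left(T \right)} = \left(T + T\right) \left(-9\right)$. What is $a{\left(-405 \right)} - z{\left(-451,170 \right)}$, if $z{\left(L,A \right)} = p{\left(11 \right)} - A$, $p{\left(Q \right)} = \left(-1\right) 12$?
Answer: $7472$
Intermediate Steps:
$p{\left(Q \right)} = -12$
$z{\left(L,A \right)} = -12 - A$
$a{\left(T \right)} = - 18 T$ ($a{\left(T \right)} = 2 T \left(-9\right) = - 18 T$)
$a{\left(-405 \right)} - z{\left(-451,170 \right)} = \left(-18\right) \left(-405\right) - \left(-12 - 170\right) = 7290 - \left(-12 - 170\right) = 7290 - -182 = 7290 + 182 = 7472$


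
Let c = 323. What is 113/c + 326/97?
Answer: 116259/31331 ≈ 3.7107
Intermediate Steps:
113/c + 326/97 = 113/323 + 326/97 = 116259/31331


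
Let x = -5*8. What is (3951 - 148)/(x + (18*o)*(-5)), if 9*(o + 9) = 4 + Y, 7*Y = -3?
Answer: 26621/5140 ≈ 5.1792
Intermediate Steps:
Y = -3/7 (Y = (⅐)*(-3) = -3/7 ≈ -0.42857)
x = -40
o = -542/63 (o = -9 + (4 - 3/7)/9 = -9 + (⅑)*(25/7) = -9 + 25/63 = -542/63 ≈ -8.6032)
(3951 - 148)/(x + (18*o)*(-5)) = (3951 - 148)/(-40 + (18*(-542/63))*(-5)) = 3803/(-40 - 1084/7*(-5)) = 3803/(-40 + 5420/7) = 3803/(5140/7) = 3803*(7/5140) = 26621/5140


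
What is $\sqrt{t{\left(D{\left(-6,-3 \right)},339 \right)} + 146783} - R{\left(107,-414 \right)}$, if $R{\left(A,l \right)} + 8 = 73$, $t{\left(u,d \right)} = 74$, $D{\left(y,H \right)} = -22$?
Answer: $-65 + \sqrt{146857} \approx 318.22$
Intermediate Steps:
$R{\left(A,l \right)} = 65$ ($R{\left(A,l \right)} = -8 + 73 = 65$)
$\sqrt{t{\left(D{\left(-6,-3 \right)},339 \right)} + 146783} - R{\left(107,-414 \right)} = \sqrt{74 + 146783} - 65 = \sqrt{146857} - 65 = -65 + \sqrt{146857}$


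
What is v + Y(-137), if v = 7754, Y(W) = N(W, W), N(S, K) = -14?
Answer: 7740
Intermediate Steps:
Y(W) = -14
v + Y(-137) = 7754 - 14 = 7740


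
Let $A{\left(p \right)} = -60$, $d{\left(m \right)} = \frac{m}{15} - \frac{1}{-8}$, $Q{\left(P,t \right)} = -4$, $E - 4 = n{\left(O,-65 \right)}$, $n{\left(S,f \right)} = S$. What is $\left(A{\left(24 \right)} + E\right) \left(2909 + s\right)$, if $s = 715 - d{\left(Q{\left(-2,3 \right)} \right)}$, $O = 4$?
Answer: $- \frac{5653661}{30} \approx -1.8846 \cdot 10^{5}$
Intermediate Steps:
$E = 8$ ($E = 4 + 4 = 8$)
$d{\left(m \right)} = \frac{1}{8} + \frac{m}{15}$ ($d{\left(m \right)} = m \frac{1}{15} - - \frac{1}{8} = \frac{m}{15} + \frac{1}{8} = \frac{1}{8} + \frac{m}{15}$)
$s = \frac{85817}{120}$ ($s = 715 - \left(\frac{1}{8} + \frac{1}{15} \left(-4\right)\right) = 715 - \left(\frac{1}{8} - \frac{4}{15}\right) = 715 - - \frac{17}{120} = 715 + \frac{17}{120} = \frac{85817}{120} \approx 715.14$)
$\left(A{\left(24 \right)} + E\right) \left(2909 + s\right) = \left(-60 + 8\right) \left(2909 + \frac{85817}{120}\right) = \left(-52\right) \frac{434897}{120} = - \frac{5653661}{30}$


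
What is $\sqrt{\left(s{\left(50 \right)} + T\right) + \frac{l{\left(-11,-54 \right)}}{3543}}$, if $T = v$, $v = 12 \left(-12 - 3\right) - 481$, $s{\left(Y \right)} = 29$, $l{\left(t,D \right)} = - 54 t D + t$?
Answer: $\frac{i \sqrt{8047084809}}{3543} \approx 25.319 i$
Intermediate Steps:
$l{\left(t,D \right)} = t - 54 D t$ ($l{\left(t,D \right)} = - 54 D t + t = t - 54 D t$)
$v = -661$ ($v = 12 \left(-15\right) - 481 = -180 - 481 = -661$)
$T = -661$
$\sqrt{\left(s{\left(50 \right)} + T\right) + \frac{l{\left(-11,-54 \right)}}{3543}} = \sqrt{\left(29 - 661\right) + \frac{\left(-11\right) \left(1 - -2916\right)}{3543}} = \sqrt{-632 + - 11 \left(1 + 2916\right) \frac{1}{3543}} = \sqrt{-632 + \left(-11\right) 2917 \cdot \frac{1}{3543}} = \sqrt{-632 - \frac{32087}{3543}} = \sqrt{- \frac{2271263}{3543}} = \frac{i \sqrt{8047084809}}{3543}$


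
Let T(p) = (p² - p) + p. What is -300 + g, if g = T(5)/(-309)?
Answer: -92725/309 ≈ -300.08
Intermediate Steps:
T(p) = p²
g = -25/309 (g = 5²/(-309) = 25*(-1/309) = -25/309 ≈ -0.080906)
-300 + g = -300 - 25/309 = -92725/309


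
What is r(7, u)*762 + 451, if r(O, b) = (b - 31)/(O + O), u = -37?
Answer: -22751/7 ≈ -3250.1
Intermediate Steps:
r(O, b) = (-31 + b)/(2*O) (r(O, b) = (-31 + b)/((2*O)) = (-31 + b)*(1/(2*O)) = (-31 + b)/(2*O))
r(7, u)*762 + 451 = ((1/2)*(-31 - 37)/7)*762 + 451 = ((1/2)*(1/7)*(-68))*762 + 451 = -34/7*762 + 451 = -25908/7 + 451 = -22751/7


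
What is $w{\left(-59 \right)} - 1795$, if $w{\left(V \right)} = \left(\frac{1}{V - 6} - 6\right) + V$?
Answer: $- \frac{120901}{65} \approx -1860.0$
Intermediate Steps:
$w{\left(V \right)} = -6 + V + \frac{1}{-6 + V}$ ($w{\left(V \right)} = \left(\frac{1}{-6 + V} - 6\right) + V = \left(-6 + \frac{1}{-6 + V}\right) + V = -6 + V + \frac{1}{-6 + V}$)
$w{\left(-59 \right)} - 1795 = \frac{37 + \left(-59\right)^{2} - -708}{-6 - 59} - 1795 = \frac{37 + 3481 + 708}{-65} - 1795 = \left(- \frac{1}{65}\right) 4226 - 1795 = - \frac{4226}{65} - 1795 = - \frac{120901}{65}$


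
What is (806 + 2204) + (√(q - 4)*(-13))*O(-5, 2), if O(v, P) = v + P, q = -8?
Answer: 3010 + 78*I*√3 ≈ 3010.0 + 135.1*I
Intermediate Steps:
O(v, P) = P + v
(806 + 2204) + (√(q - 4)*(-13))*O(-5, 2) = (806 + 2204) + (√(-8 - 4)*(-13))*(2 - 5) = 3010 + (√(-12)*(-13))*(-3) = 3010 + ((2*I*√3)*(-13))*(-3) = 3010 - 26*I*√3*(-3) = 3010 + 78*I*√3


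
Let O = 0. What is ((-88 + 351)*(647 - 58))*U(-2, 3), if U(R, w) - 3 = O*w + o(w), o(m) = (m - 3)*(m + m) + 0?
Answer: 464721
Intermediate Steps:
o(m) = 2*m*(-3 + m) (o(m) = (-3 + m)*(2*m) + 0 = 2*m*(-3 + m) + 0 = 2*m*(-3 + m))
U(R, w) = 3 + 2*w*(-3 + w) (U(R, w) = 3 + (0*w + 2*w*(-3 + w)) = 3 + (0 + 2*w*(-3 + w)) = 3 + 2*w*(-3 + w))
((-88 + 351)*(647 - 58))*U(-2, 3) = ((-88 + 351)*(647 - 58))*(3 + 2*3*(-3 + 3)) = (263*589)*(3 + 2*3*0) = 154907*(3 + 0) = 154907*3 = 464721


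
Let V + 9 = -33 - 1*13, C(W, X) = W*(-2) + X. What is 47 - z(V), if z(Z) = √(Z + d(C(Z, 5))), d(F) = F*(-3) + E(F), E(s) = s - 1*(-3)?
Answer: 47 - I*√282 ≈ 47.0 - 16.793*I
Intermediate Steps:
E(s) = 3 + s (E(s) = s + 3 = 3 + s)
C(W, X) = X - 2*W (C(W, X) = -2*W + X = X - 2*W)
V = -55 (V = -9 + (-33 - 1*13) = -9 + (-33 - 13) = -9 - 46 = -55)
d(F) = 3 - 2*F (d(F) = F*(-3) + (3 + F) = -3*F + (3 + F) = 3 - 2*F)
z(Z) = √(-7 + 5*Z) (z(Z) = √(Z + (3 - 2*(5 - 2*Z))) = √(Z + (3 + (-10 + 4*Z))) = √(Z + (-7 + 4*Z)) = √(-7 + 5*Z))
47 - z(V) = 47 - √(-7 + 5*(-55)) = 47 - √(-7 - 275) = 47 - √(-282) = 47 - I*√282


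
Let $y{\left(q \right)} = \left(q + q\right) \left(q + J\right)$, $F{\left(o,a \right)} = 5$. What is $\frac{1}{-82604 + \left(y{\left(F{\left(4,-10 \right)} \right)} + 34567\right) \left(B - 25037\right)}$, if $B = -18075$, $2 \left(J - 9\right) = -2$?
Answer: $- \frac{1}{1495939668} \approx -6.6848 \cdot 10^{-10}$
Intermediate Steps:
$J = 8$ ($J = 9 + \frac{1}{2} \left(-2\right) = 9 - 1 = 8$)
$y{\left(q \right)} = 2 q \left(8 + q\right)$ ($y{\left(q \right)} = \left(q + q\right) \left(q + 8\right) = 2 q \left(8 + q\right)$)
$\frac{1}{-82604 + \left(y{\left(F{\left(4,-10 \right)} \right)} + 34567\right) \left(B - 25037\right)} = \frac{1}{-82604 + \left(2 \cdot 5 \left(8 + 5\right) + 34567\right) \left(-18075 - 25037\right)} = \frac{1}{-82604 + \left(2 \cdot 5 \cdot 13 + 34567\right) \left(-43112\right)} = \frac{1}{-82604 + \left(130 + 34567\right) \left(-43112\right)} = \frac{1}{-82604 + 34697 \left(-43112\right)} = \frac{1}{-82604 - 1495857064} = \frac{1}{-1495939668} = - \frac{1}{1495939668}$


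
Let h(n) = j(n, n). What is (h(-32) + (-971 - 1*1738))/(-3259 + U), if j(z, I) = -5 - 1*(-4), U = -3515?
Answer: 1355/3387 ≈ 0.40006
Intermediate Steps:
j(z, I) = -1 (j(z, I) = -5 + 4 = -1)
h(n) = -1
(h(-32) + (-971 - 1*1738))/(-3259 + U) = (-1 + (-971 - 1*1738))/(-3259 - 3515) = (-1 + (-971 - 1738))/(-6774) = (-1 - 2709)*(-1/6774) = -2710*(-1/6774) = 1355/3387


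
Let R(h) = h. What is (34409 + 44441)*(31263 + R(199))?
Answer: 2480778700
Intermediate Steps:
(34409 + 44441)*(31263 + R(199)) = (34409 + 44441)*(31263 + 199) = 78850*31462 = 2480778700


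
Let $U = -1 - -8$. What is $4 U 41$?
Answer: $1148$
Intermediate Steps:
$U = 7$ ($U = -1 + 8 = 7$)
$4 U 41 = 4 \cdot 7 \cdot 41 = 28 \cdot 41 = 1148$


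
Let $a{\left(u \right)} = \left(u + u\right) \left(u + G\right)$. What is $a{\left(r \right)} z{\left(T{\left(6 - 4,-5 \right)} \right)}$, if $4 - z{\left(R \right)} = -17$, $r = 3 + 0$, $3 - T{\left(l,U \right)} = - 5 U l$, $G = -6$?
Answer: $-378$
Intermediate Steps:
$T{\left(l,U \right)} = 3 + 5 U l$ ($T{\left(l,U \right)} = 3 - - 5 U l = 3 + 5 U l$)
$r = 3$
$z{\left(R \right)} = 21$ ($z{\left(R \right)} = 4 - -17 = 4 + 17 = 21$)
$a{\left(u \right)} = 2 u \left(-6 + u\right)$ ($a{\left(u \right)} = \left(u + u\right) \left(u - 6\right) = 2 u \left(-6 + u\right)$)
$a{\left(r \right)} z{\left(T{\left(6 - 4,-5 \right)} \right)} = 2 \cdot 3 \left(-6 + 3\right) 21 = 2 \cdot 3 \left(-3\right) 21 = \left(-18\right) 21 = -378$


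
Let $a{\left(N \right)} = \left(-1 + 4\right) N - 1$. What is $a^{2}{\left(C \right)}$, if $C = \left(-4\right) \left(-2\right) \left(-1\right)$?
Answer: $625$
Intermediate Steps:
$C = -8$ ($C = 8 \left(-1\right) = -8$)
$a{\left(N \right)} = -1 + 3 N$ ($a{\left(N \right)} = 3 N - 1 = -1 + 3 N$)
$a^{2}{\left(C \right)} = \left(-1 + 3 \left(-8\right)\right)^{2} = \left(-1 - 24\right)^{2} = \left(-25\right)^{2} = 625$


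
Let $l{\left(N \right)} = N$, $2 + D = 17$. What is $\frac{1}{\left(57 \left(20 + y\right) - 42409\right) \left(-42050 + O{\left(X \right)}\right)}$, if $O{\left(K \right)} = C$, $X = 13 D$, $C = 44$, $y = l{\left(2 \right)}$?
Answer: $\frac{1}{1728756930} \approx 5.7845 \cdot 10^{-10}$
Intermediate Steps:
$D = 15$ ($D = -2 + 17 = 15$)
$y = 2$
$X = 195$ ($X = 13 \cdot 15 = 195$)
$O{\left(K \right)} = 44$
$\frac{1}{\left(57 \left(20 + y\right) - 42409\right) \left(-42050 + O{\left(X \right)}\right)} = \frac{1}{\left(57 \left(20 + 2\right) - 42409\right) \left(-42050 + 44\right)} = \frac{1}{\left(57 \cdot 22 - 42409\right) \left(-42006\right)} = \frac{1}{\left(1254 - 42409\right) \left(-42006\right)} = \frac{1}{\left(-41155\right) \left(-42006\right)} = \frac{1}{1728756930}$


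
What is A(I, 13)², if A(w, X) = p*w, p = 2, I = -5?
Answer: 100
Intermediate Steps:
A(w, X) = 2*w
A(I, 13)² = (2*(-5))² = (-10)² = 100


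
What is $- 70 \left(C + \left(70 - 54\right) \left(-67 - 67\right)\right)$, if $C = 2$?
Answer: $149940$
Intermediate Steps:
$- 70 \left(C + \left(70 - 54\right) \left(-67 - 67\right)\right) = - 70 \left(2 + \left(70 - 54\right) \left(-67 - 67\right)\right) = - 70 \left(2 + 16 \left(-134\right)\right) = - 70 \left(2 - 2144\right) = \left(-70\right) \left(-2142\right) = 149940$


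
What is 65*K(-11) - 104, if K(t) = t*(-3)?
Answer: 2041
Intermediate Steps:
K(t) = -3*t
65*K(-11) - 104 = 65*(-3*(-11)) - 104 = 65*33 - 104 = 2145 - 104 = 2041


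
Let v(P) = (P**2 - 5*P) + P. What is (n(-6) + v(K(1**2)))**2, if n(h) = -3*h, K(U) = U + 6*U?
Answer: 1521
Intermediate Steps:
K(U) = 7*U
v(P) = P**2 - 4*P
(n(-6) + v(K(1**2)))**2 = (-3*(-6) + (7*1**2)*(-4 + 7*1**2))**2 = (18 + (7*1)*(-4 + 7*1))**2 = (18 + 7*(-4 + 7))**2 = (18 + 7*3)**2 = (18 + 21)**2 = 39**2 = 1521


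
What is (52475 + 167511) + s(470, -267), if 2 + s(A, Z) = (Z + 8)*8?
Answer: 217912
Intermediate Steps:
s(A, Z) = 62 + 8*Z (s(A, Z) = -2 + (Z + 8)*8 = -2 + (8 + Z)*8 = -2 + (64 + 8*Z) = 62 + 8*Z)
(52475 + 167511) + s(470, -267) = (52475 + 167511) + (62 + 8*(-267)) = 219986 + (62 - 2136) = 219986 - 2074 = 217912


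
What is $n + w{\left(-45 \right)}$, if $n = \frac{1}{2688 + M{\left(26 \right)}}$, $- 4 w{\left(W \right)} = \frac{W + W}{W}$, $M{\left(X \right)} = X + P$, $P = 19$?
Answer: $- \frac{2731}{5466} \approx -0.49963$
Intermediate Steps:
$M{\left(X \right)} = 19 + X$ ($M{\left(X \right)} = X + 19 = 19 + X$)
$w{\left(W \right)} = - \frac{1}{2}$ ($w{\left(W \right)} = - \frac{\left(W + W\right) \frac{1}{W}}{4} = - \frac{2 W \frac{1}{W}}{4} = \left(- \frac{1}{4}\right) 2 = - \frac{1}{2}$)
$n = \frac{1}{2733}$ ($n = \frac{1}{2688 + \left(19 + 26\right)} = \frac{1}{2688 + 45} = \frac{1}{2733} \approx 0.0003659$)
$n + w{\left(-45 \right)} = \frac{1}{2733} - \frac{1}{2} = - \frac{2731}{5466}$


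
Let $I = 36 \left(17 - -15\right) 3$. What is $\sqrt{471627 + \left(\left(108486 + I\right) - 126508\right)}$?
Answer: $\sqrt{457061} \approx 676.06$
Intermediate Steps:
$I = 3456$ ($I = 36 \left(17 + 15\right) 3 = 36 \cdot 32 \cdot 3 = 1152 \cdot 3 = 3456$)
$\sqrt{471627 + \left(\left(108486 + I\right) - 126508\right)} = \sqrt{471627 + \left(\left(108486 + 3456\right) - 126508\right)} = \sqrt{471627 + \left(111942 - 126508\right)} = \sqrt{471627 - 14566} = \sqrt{457061}$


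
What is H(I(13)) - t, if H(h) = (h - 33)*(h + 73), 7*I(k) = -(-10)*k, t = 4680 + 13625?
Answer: -961686/49 ≈ -19626.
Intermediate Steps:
t = 18305
I(k) = 10*k/7 (I(k) = (-(-10)*k)/7 = (10*k)/7 = 10*k/7)
H(h) = (-33 + h)*(73 + h)
H(I(13)) - t = (-2409 + ((10/7)*13)² + 40*((10/7)*13)) - 1*18305 = (-2409 + (130/7)² + 40*(130/7)) - 18305 = (-2409 + 16900/49 + 5200/7) - 18305 = -64741/49 - 18305 = -961686/49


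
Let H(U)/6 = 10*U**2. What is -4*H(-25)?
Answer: -150000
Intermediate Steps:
H(U) = 60*U**2 (H(U) = 6*(10*U**2) = 60*U**2)
-4*H(-25) = -240*(-25)**2 = -240*625 = -4*37500 = -150000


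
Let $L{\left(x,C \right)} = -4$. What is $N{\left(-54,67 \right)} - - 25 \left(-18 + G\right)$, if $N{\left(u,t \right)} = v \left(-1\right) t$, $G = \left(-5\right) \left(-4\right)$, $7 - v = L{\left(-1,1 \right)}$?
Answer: $-687$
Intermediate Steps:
$v = 11$ ($v = 7 - -4 = 7 + 4 = 11$)
$G = 20$
$N{\left(u,t \right)} = - 11 t$ ($N{\left(u,t \right)} = 11 \left(-1\right) t = - 11 t$)
$N{\left(-54,67 \right)} - - 25 \left(-18 + G\right) = \left(-11\right) 67 - - 25 \left(-18 + 20\right) = -737 - \left(-25\right) 2 = -737 - -50 = -737 + 50 = -687$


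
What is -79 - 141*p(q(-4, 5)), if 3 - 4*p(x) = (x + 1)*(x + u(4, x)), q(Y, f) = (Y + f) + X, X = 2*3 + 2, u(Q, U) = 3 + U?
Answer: 28871/4 ≈ 7217.8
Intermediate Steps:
X = 8 (X = 6 + 2 = 8)
q(Y, f) = 8 + Y + f (q(Y, f) = (Y + f) + 8 = 8 + Y + f)
p(x) = ¾ - (1 + x)*(3 + 2*x)/4 (p(x) = ¾ - (x + 1)*(x + (3 + x))/4 = ¾ - (1 + x)*(3 + 2*x)/4)
-79 - 141*p(q(-4, 5)) = -79 - 141*(8 - 4 + 5)*(-5 - 2*(8 - 4 + 5))/4 = -79 - 141*9*(-5 - 2*9)/4 = -79 - 141*9*(-5 - 18)/4 = -79 - 141*9*(-23)/4 = -79 - 141*(-207/4) = -79 + 29187/4 = 28871/4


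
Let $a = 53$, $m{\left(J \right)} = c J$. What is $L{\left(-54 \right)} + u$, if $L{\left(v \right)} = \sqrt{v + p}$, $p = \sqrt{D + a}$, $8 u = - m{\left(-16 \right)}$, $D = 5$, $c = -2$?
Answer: $-4 + i \sqrt{54 - \sqrt{58}} \approx -4.0 + 6.8106 i$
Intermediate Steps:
$m{\left(J \right)} = - 2 J$
$u = -4$ ($u = \frac{\left(-1\right) \left(\left(-2\right) \left(-16\right)\right)}{8} = \frac{\left(-1\right) 32}{8} = \frac{1}{8} \left(-32\right) = -4$)
$p = \sqrt{58}$ ($p = \sqrt{5 + 53} = \sqrt{58} \approx 7.6158$)
$L{\left(v \right)} = \sqrt{v + \sqrt{58}}$
$L{\left(-54 \right)} + u = \sqrt{-54 + \sqrt{58}} - 4 = -4 + \sqrt{-54 + \sqrt{58}}$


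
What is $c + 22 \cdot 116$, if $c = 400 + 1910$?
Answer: $4862$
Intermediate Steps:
$c = 2310$
$c + 22 \cdot 116 = 2310 + 22 \cdot 116 = 2310 + 2552 = 4862$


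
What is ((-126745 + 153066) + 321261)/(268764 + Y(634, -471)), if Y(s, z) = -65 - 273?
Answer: 173791/134213 ≈ 1.2949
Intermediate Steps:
Y(s, z) = -338
((-126745 + 153066) + 321261)/(268764 + Y(634, -471)) = ((-126745 + 153066) + 321261)/(268764 - 338) = (26321 + 321261)/268426 = 347582*(1/268426) = 173791/134213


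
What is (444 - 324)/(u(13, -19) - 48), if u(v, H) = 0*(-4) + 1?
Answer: -120/47 ≈ -2.5532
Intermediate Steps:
u(v, H) = 1 (u(v, H) = 0 + 1 = 1)
(444 - 324)/(u(13, -19) - 48) = (444 - 324)/(1 - 48) = 120/(-47) = 120*(-1/47) = -120/47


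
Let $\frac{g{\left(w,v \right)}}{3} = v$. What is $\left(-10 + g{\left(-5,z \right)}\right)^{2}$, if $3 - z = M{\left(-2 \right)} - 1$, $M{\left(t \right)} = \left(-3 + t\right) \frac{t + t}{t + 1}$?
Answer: $3844$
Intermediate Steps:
$M{\left(t \right)} = \frac{2 t \left(-3 + t\right)}{1 + t}$ ($M{\left(t \right)} = \left(-3 + t\right) \frac{2 t}{1 + t} = \frac{2 t \left(-3 + t\right)}{1 + t}$)
$z = 24$ ($z = 3 - \left(2 \left(-2\right) \frac{1}{1 - 2} \left(-3 - 2\right) - 1\right) = 3 - \left(2 \left(-2\right) \frac{1}{-1} \left(-5\right) - 1\right) = 3 - \left(2 \left(-2\right) \left(-1\right) \left(-5\right) - 1\right) = 3 - \left(-20 - 1\right) = 3 - -21 = 3 + 21 = 24$)
$g{\left(w,v \right)} = 3 v$
$\left(-10 + g{\left(-5,z \right)}\right)^{2} = \left(-10 + 3 \cdot 24\right)^{2} = \left(-10 + 72\right)^{2} = 62^{2} = 3844$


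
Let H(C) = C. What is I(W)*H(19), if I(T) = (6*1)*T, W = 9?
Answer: 1026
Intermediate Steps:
I(T) = 6*T
I(W)*H(19) = (6*9)*19 = 54*19 = 1026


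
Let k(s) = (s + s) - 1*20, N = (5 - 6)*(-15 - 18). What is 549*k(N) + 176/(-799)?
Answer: 20177770/799 ≈ 25254.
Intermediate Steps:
N = 33 (N = -1*(-33) = 33)
k(s) = -20 + 2*s (k(s) = 2*s - 20 = -20 + 2*s)
549*k(N) + 176/(-799) = 549*(-20 + 2*33) + 176/(-799) = 549*(-20 + 66) + 176*(-1/799) = 549*46 - 176/799 = 25254 - 176/799 = 20177770/799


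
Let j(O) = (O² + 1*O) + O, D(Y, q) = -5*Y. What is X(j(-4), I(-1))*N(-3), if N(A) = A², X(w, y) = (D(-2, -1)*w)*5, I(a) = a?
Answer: 3600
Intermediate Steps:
j(O) = O² + 2*O (j(O) = (O² + O) + O = (O + O²) + O = O² + 2*O)
X(w, y) = 50*w (X(w, y) = ((-5*(-2))*w)*5 = (10*w)*5 = 50*w)
X(j(-4), I(-1))*N(-3) = (50*(-4*(2 - 4)))*(-3)² = (50*(-4*(-2)))*9 = (50*8)*9 = 400*9 = 3600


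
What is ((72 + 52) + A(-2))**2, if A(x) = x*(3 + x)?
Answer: 14884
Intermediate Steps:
((72 + 52) + A(-2))**2 = ((72 + 52) - 2*(3 - 2))**2 = (124 - 2*1)**2 = (124 - 2)**2 = 122**2 = 14884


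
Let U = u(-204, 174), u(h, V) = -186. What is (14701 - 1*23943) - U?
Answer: -9056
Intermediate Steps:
U = -186
(14701 - 1*23943) - U = (14701 - 1*23943) - 1*(-186) = (14701 - 23943) + 186 = -9242 + 186 = -9056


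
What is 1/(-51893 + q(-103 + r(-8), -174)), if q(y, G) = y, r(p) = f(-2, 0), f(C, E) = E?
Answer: -1/51996 ≈ -1.9232e-5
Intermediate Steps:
r(p) = 0
1/(-51893 + q(-103 + r(-8), -174)) = 1/(-51893 + (-103 + 0)) = 1/(-51893 - 103) = 1/(-51996) = -1/51996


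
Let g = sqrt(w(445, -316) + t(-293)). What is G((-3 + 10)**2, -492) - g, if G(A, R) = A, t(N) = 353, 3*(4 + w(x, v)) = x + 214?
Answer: 49 - sqrt(5118)/3 ≈ 25.153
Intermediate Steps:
w(x, v) = 202/3 + x/3 (w(x, v) = -4 + (x + 214)/3 = -4 + (214 + x)/3 = -4 + (214/3 + x/3) = 202/3 + x/3)
g = sqrt(5118)/3 (g = sqrt((202/3 + (1/3)*445) + 353) = sqrt((202/3 + 445/3) + 353) = sqrt(647/3 + 353) = sqrt(1706/3) = sqrt(5118)/3 ≈ 23.847)
G((-3 + 10)**2, -492) - g = (-3 + 10)**2 - sqrt(5118)/3 = 7**2 - sqrt(5118)/3 = 49 - sqrt(5118)/3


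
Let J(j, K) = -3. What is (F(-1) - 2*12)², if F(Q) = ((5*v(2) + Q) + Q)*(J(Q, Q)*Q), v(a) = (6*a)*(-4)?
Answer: 562500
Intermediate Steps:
v(a) = -24*a
F(Q) = -3*Q*(-240 + 2*Q) (F(Q) = ((5*(-24*2) + Q) + Q)*(-3*Q) = ((5*(-48) + Q) + Q)*(-3*Q) = ((-240 + Q) + Q)*(-3*Q) = (-240 + 2*Q)*(-3*Q) = -3*Q*(-240 + 2*Q))
(F(-1) - 2*12)² = (6*(-1)*(120 - 1*(-1)) - 2*12)² = (6*(-1)*(120 + 1) - 24)² = (6*(-1)*121 - 24)² = (-726 - 24)² = (-750)² = 562500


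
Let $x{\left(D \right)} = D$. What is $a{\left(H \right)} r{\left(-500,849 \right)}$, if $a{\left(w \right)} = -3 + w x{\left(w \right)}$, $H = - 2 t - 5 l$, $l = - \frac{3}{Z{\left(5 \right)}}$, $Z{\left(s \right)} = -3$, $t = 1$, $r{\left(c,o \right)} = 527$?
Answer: $24242$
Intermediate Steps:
$l = 1$ ($l = - \frac{3}{-3} = \left(-3\right) \left(- \frac{1}{3}\right) = 1$)
$H = -7$ ($H = \left(-2\right) 1 - 5 = -2 - 5 = -7$)
$a{\left(w \right)} = -3 + w^{2}$ ($a{\left(w \right)} = -3 + w w = -3 + w^{2}$)
$a{\left(H \right)} r{\left(-500,849 \right)} = \left(-3 + \left(-7\right)^{2}\right) 527 = \left(-3 + 49\right) 527 = 46 \cdot 527 = 24242$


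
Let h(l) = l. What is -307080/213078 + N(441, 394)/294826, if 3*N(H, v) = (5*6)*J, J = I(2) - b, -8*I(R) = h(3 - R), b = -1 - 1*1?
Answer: -60354115245/41880622952 ≈ -1.4411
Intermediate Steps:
b = -2 (b = -1 - 1 = -2)
I(R) = -3/8 + R/8 (I(R) = -(3 - R)/8 = -3/8 + R/8)
J = 15/8 (J = (-3/8 + (1/8)*2) - 1*(-2) = (-3/8 + 1/4) + 2 = -1/8 + 2 = 15/8 ≈ 1.8750)
N(H, v) = 75/4 (N(H, v) = ((5*6)*(15/8))/3 = (30*(15/8))/3 = (1/3)*(225/4) = 75/4)
-307080/213078 + N(441, 394)/294826 = -307080/213078 + (75/4)/294826 = -307080*1/213078 + (75/4)*(1/294826) = -51180/35513 + 75/1179304 = -60354115245/41880622952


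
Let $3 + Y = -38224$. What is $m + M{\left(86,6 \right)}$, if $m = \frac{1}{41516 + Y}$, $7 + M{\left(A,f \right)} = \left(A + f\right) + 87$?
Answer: $\frac{565709}{3289} \approx 172.0$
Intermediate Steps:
$Y = -38227$ ($Y = -3 - 38224 = -38227$)
$M{\left(A,f \right)} = 80 + A + f$ ($M{\left(A,f \right)} = -7 + \left(\left(A + f\right) + 87\right) = -7 + \left(87 + A + f\right) = 80 + A + f$)
$m = \frac{1}{3289}$ ($m = \frac{1}{41516 - 38227} = \frac{1}{3289} \approx 0.00030404$)
$m + M{\left(86,6 \right)} = \frac{1}{3289} + \left(80 + 86 + 6\right) = \frac{1}{3289} + 172 = \frac{565709}{3289}$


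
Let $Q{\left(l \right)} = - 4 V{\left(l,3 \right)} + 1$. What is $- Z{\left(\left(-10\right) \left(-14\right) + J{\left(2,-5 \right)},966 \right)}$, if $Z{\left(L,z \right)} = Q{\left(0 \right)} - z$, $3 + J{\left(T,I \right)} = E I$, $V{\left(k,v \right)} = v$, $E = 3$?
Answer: $977$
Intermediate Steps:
$Q{\left(l \right)} = -11$ ($Q{\left(l \right)} = \left(-4\right) 3 + 1 = -12 + 1 = -11$)
$J{\left(T,I \right)} = -3 + 3 I$
$Z{\left(L,z \right)} = -11 - z$
$- Z{\left(\left(-10\right) \left(-14\right) + J{\left(2,-5 \right)},966 \right)} = - (-11 - 966) = \left(-1\right) \left(-977\right) = 977$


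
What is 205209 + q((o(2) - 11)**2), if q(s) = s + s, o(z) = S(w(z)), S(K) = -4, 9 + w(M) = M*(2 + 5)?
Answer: 205659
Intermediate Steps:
w(M) = -9 + 7*M (w(M) = -9 + M*(2 + 5) = -9 + M*7 = -9 + 7*M)
o(z) = -4
q(s) = 2*s
205209 + q((o(2) - 11)**2) = 205209 + 2*(-4 - 11)**2 = 205209 + 2*(-15)**2 = 205209 + 2*225 = 205209 + 450 = 205659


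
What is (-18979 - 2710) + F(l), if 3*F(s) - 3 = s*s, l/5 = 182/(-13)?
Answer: -60164/3 ≈ -20055.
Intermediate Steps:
l = -70 (l = 5*(182/(-13)) = 5*(182*(-1/13)) = 5*(-14) = -70)
F(s) = 1 + s**2/3 (F(s) = 1 + (s*s)/3 = 1 + s**2/3)
(-18979 - 2710) + F(l) = (-18979 - 2710) + (1 + (1/3)*(-70)**2) = -21689 + (1 + (1/3)*4900) = -21689 + (1 + 4900/3) = -21689 + 4903/3 = -60164/3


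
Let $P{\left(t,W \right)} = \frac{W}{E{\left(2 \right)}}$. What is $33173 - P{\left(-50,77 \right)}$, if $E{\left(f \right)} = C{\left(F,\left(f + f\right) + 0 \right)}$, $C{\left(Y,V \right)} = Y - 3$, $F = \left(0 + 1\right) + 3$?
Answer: $33096$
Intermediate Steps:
$F = 4$ ($F = 1 + 3 = 4$)
$C{\left(Y,V \right)} = -3 + Y$ ($C{\left(Y,V \right)} = Y - 3 = -3 + Y$)
$E{\left(f \right)} = 1$ ($E{\left(f \right)} = -3 + 4 = 1$)
$P{\left(t,W \right)} = W$ ($P{\left(t,W \right)} = \frac{W}{1} = W 1 = W$)
$33173 - P{\left(-50,77 \right)} = 33173 - 77 = 33096$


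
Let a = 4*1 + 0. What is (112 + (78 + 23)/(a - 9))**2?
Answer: 210681/25 ≈ 8427.2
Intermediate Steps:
a = 4 (a = 4 + 0 = 4)
(112 + (78 + 23)/(a - 9))**2 = (112 + (78 + 23)/(4 - 9))**2 = (112 + 101/(-5))**2 = (112 + 101*(-1/5))**2 = (112 - 101/5)**2 = (459/5)**2 = 210681/25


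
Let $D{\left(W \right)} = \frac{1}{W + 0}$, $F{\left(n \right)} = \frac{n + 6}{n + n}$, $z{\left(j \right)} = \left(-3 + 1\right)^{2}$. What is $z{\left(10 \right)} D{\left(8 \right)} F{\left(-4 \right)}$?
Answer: $- \frac{1}{8} \approx -0.125$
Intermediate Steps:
$z{\left(j \right)} = 4$ ($z{\left(j \right)} = \left(-2\right)^{2} = 4$)
$F{\left(n \right)} = \frac{6 + n}{2 n}$
$D{\left(W \right)} = \frac{1}{W}$
$z{\left(10 \right)} D{\left(8 \right)} F{\left(-4 \right)} = \frac{4}{8} \frac{6 - 4}{2 \left(-4\right)} = 4 \cdot \frac{1}{8} \cdot \frac{1}{2} \left(- \frac{1}{4}\right) 2 = \frac{1}{2} \left(- \frac{1}{4}\right) = - \frac{1}{8}$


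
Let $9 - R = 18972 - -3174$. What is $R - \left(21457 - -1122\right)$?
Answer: $-44716$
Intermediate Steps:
$R = -22137$ ($R = 9 - \left(18972 - -3174\right) = 9 - \left(18972 + 3174\right) = 9 - 22146 = -22137$)
$R - \left(21457 - -1122\right) = -22137 - \left(21457 - -1122\right) = -22137 - \left(21457 + 1122\right) = -22137 - 22579 = -44716$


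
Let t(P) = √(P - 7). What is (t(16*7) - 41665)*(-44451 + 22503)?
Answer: 914463420 - 21948*√105 ≈ 9.1424e+8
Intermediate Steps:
t(P) = √(-7 + P)
(t(16*7) - 41665)*(-44451 + 22503) = (√(-7 + 16*7) - 41665)*(-44451 + 22503) = (√(-7 + 112) - 41665)*(-21948) = (√105 - 41665)*(-21948) = (-41665 + √105)*(-21948) = 914463420 - 21948*√105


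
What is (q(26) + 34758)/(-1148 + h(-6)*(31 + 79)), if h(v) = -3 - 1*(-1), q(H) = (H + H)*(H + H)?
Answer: -18731/684 ≈ -27.384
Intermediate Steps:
q(H) = 4*H² (q(H) = (2*H)*(2*H) = 4*H²)
h(v) = -2 (h(v) = -3 + 1 = -2)
(q(26) + 34758)/(-1148 + h(-6)*(31 + 79)) = (4*26² + 34758)/(-1148 - 2*(31 + 79)) = (4*676 + 34758)/(-1148 - 2*110) = (2704 + 34758)/(-1148 - 220) = 37462/(-1368) = 37462*(-1/1368) = -18731/684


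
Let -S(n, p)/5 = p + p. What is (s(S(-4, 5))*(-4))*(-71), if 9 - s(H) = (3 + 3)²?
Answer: -7668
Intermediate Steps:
S(n, p) = -10*p (S(n, p) = -5*(p + p) = -10*p)
s(H) = -27 (s(H) = 9 - (3 + 3)² = 9 - 1*6² = 9 - 1*36 = 9 - 36 = -27)
(s(S(-4, 5))*(-4))*(-71) = -27*(-4)*(-71) = 108*(-71) = -7668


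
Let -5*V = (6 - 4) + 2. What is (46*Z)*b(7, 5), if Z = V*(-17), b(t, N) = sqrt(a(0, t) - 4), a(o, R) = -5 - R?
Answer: 12512*I/5 ≈ 2502.4*I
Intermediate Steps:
b(t, N) = sqrt(-9 - t) (b(t, N) = sqrt((-5 - t) - 4) = sqrt(-9 - t))
V = -4/5 (V = -((6 - 4) + 2)/5 = -(2 + 2)/5 = -1/5*4 = -4/5 ≈ -0.80000)
Z = 68/5 (Z = -4/5*(-17) = 68/5 ≈ 13.600)
(46*Z)*b(7, 5) = (46*(68/5))*sqrt(-9 - 1*7) = 3128*sqrt(-9 - 7)/5 = 3128*sqrt(-16)/5 = 3128*(4*I)/5 = 12512*I/5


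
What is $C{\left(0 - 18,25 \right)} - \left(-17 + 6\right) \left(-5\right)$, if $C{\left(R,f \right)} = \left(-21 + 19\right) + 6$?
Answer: $-51$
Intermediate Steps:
$C{\left(R,f \right)} = 4$ ($C{\left(R,f \right)} = -2 + 6 = 4$)
$C{\left(0 - 18,25 \right)} - \left(-17 + 6\right) \left(-5\right) = 4 - \left(-17 + 6\right) \left(-5\right) = 4 - \left(-11\right) \left(-5\right) = 4 - 55 = -51$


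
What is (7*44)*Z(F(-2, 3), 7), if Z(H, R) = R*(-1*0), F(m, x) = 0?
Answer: 0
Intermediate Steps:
Z(H, R) = 0 (Z(H, R) = R*0 = 0)
(7*44)*Z(F(-2, 3), 7) = (7*44)*0 = 308*0 = 0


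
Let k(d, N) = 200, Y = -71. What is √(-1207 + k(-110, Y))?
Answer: I*√1007 ≈ 31.733*I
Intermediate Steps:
√(-1207 + k(-110, Y)) = √(-1207 + 200) = √(-1007) = I*√1007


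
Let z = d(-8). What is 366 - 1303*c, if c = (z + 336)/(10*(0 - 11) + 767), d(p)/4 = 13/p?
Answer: -377753/1314 ≈ -287.48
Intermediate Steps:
d(p) = 52/p (d(p) = 4*(13/p) = 52/p)
z = -13/2 (z = 52/(-8) = 52*(-1/8) = -13/2 ≈ -6.5000)
c = 659/1314 (c = (-13/2 + 336)/(10*(0 - 11) + 767) = 659/(2*(10*(-11) + 767)) = 659/(2*(-110 + 767)) = (659/2)/657 = (659/2)*(1/657) = 659/1314 ≈ 0.50152)
366 - 1303*c = 366 - 1303*659/1314 = 366 - 858677/1314 = -377753/1314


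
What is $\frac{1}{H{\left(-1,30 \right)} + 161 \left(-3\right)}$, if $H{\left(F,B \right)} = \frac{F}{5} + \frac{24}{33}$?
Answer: $- \frac{55}{26536} \approx -0.0020727$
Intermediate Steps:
$H{\left(F,B \right)} = \frac{8}{11} + \frac{F}{5}$ ($H{\left(F,B \right)} = F \frac{1}{5} + 24 \cdot \frac{1}{33} = \frac{F}{5} + \frac{8}{11} = \frac{8}{11} + \frac{F}{5}$)
$\frac{1}{H{\left(-1,30 \right)} + 161 \left(-3\right)} = \frac{1}{\left(\frac{8}{11} + \frac{1}{5} \left(-1\right)\right) + 161 \left(-3\right)} = \frac{1}{\left(\frac{8}{11} - \frac{1}{5}\right) - 483} = \frac{1}{\frac{29}{55} - 483} = \frac{1}{- \frac{26536}{55}} = - \frac{55}{26536}$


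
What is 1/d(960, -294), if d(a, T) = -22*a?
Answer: -1/21120 ≈ -4.7348e-5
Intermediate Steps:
1/d(960, -294) = 1/(-22*960) = 1/(-21120) = -1/21120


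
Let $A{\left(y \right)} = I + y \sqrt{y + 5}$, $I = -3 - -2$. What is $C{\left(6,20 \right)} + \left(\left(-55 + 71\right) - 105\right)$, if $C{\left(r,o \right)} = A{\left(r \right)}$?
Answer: $-90 + 6 \sqrt{11} \approx -70.1$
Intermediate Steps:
$I = -1$ ($I = -3 + 2 = -1$)
$A{\left(y \right)} = -1 + y \sqrt{5 + y}$ ($A{\left(y \right)} = -1 + y \sqrt{y + 5} = -1 + y \sqrt{5 + y}$)
$C{\left(r,o \right)} = -1 + r \sqrt{5 + r}$
$C{\left(6,20 \right)} + \left(\left(-55 + 71\right) - 105\right) = \left(-1 + 6 \sqrt{5 + 6}\right) + \left(\left(-55 + 71\right) - 105\right) = \left(-1 + 6 \sqrt{11}\right) + \left(16 - 105\right) = \left(-1 + 6 \sqrt{11}\right) - 89 = -90 + 6 \sqrt{11}$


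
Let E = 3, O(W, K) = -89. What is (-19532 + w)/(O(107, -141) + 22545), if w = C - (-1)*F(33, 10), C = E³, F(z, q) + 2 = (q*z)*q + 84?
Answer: -16123/22456 ≈ -0.71798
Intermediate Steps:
F(z, q) = 82 + z*q² (F(z, q) = -2 + ((q*z)*q + 84) = -2 + (z*q² + 84) = -2 + (84 + z*q²) = 82 + z*q²)
C = 27 (C = 3³ = 27)
w = 3409 (w = 27 - (-1)*(82 + 33*10²) = 27 - (-1)*(82 + 33*100) = 27 - (-1)*(82 + 3300) = 27 - (-1)*3382 = 27 - 1*(-3382) = 27 + 3382 = 3409)
(-19532 + w)/(O(107, -141) + 22545) = (-19532 + 3409)/(-89 + 22545) = -16123/22456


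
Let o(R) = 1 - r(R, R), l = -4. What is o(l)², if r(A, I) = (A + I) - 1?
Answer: 100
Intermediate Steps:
r(A, I) = -1 + A + I
o(R) = 2 - 2*R (o(R) = 1 - (-1 + R + R) = 1 - (-1 + 2*R) = 1 + (1 - 2*R) = 2 - 2*R)
o(l)² = (2 - 2*(-4))² = (2 + 8)² = 10² = 100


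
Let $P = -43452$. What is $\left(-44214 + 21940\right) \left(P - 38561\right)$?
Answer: $1826757562$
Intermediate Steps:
$\left(-44214 + 21940\right) \left(P - 38561\right) = \left(-44214 + 21940\right) \left(-43452 - 38561\right) = \left(-22274\right) \left(-82013\right) = 1826757562$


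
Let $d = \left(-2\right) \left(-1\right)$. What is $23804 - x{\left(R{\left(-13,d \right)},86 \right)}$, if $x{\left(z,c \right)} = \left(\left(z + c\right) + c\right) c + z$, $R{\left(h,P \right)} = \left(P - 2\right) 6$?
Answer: $9012$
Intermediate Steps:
$d = 2$
$R{\left(h,P \right)} = -12 + 6 P$ ($R{\left(h,P \right)} = \left(-2 + P\right) 6 = -12 + 6 P$)
$x{\left(z,c \right)} = z + c \left(z + 2 c\right)$ ($x{\left(z,c \right)} = \left(\left(c + z\right) + c\right) c + z = \left(z + 2 c\right) c + z = c \left(z + 2 c\right) + z = z + c \left(z + 2 c\right)$)
$23804 - x{\left(R{\left(-13,d \right)},86 \right)} = 23804 - \left(\left(-12 + 6 \cdot 2\right) + 2 \cdot 86^{2} + 86 \left(-12 + 6 \cdot 2\right)\right) = 23804 - \left(\left(-12 + 12\right) + 2 \cdot 7396 + 86 \left(-12 + 12\right)\right) = 23804 - \left(0 + 14792 + 86 \cdot 0\right) = 23804 - \left(0 + 14792 + 0\right) = 23804 - 14792 = 9012$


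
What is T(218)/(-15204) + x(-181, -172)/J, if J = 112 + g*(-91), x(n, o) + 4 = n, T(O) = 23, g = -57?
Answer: -419231/11509428 ≈ -0.036425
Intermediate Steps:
x(n, o) = -4 + n
J = 5299 (J = 112 - 57*(-91) = 112 + 5187 = 5299)
T(218)/(-15204) + x(-181, -172)/J = 23/(-15204) + (-4 - 181)/5299 = 23*(-1/15204) - 185*1/5299 = -23/15204 - 185/5299 = -419231/11509428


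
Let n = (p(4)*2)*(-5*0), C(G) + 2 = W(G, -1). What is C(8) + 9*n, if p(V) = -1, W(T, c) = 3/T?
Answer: -13/8 ≈ -1.6250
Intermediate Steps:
C(G) = -2 + 3/G
n = 0 (n = (-1*2)*(-5*0) = -2*0 = 0)
C(8) + 9*n = (-2 + 3/8) + 9*0 = (-2 + 3*(⅛)) + 0 = (-2 + 3/8) + 0 = -13/8 + 0 = -13/8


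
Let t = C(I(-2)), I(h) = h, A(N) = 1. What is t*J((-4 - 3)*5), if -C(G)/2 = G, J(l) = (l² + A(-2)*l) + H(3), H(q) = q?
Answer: 4772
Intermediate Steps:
J(l) = 3 + l + l² (J(l) = (l² + 1*l) + 3 = (l² + l) + 3 = (l + l²) + 3 = 3 + l + l²)
C(G) = -2*G
t = 4 (t = -2*(-2) = 4)
t*J((-4 - 3)*5) = 4*(3 + (-4 - 3)*5 + ((-4 - 3)*5)²) = 4*(3 - 7*5 + (-7*5)²) = 4*(3 - 35 + (-35)²) = 4*(3 - 35 + 1225) = 4*1193 = 4772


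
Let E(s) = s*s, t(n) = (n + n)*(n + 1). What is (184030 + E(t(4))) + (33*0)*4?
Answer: 185630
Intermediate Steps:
t(n) = 2*n*(1 + n) (t(n) = (2*n)*(1 + n) = 2*n*(1 + n))
E(s) = s²
(184030 + E(t(4))) + (33*0)*4 = (184030 + (2*4*(1 + 4))²) + (33*0)*4 = (184030 + (2*4*5)²) + 0*4 = (184030 + 40²) + 0 = (184030 + 1600) + 0 = 185630 + 0 = 185630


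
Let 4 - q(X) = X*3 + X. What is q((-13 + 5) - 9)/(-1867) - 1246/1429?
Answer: -2429170/2667943 ≈ -0.91050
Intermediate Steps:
q(X) = 4 - 4*X (q(X) = 4 - (X*3 + X) = 4 - (3*X + X) = 4 - 4*X)
q((-13 + 5) - 9)/(-1867) - 1246/1429 = (4 - 4*((-13 + 5) - 9))/(-1867) - 1246/1429 = (4 - 4*(-8 - 9))*(-1/1867) - 1246*1/1429 = (4 - 4*(-17))*(-1/1867) - 1246/1429 = (4 + 68)*(-1/1867) - 1246/1429 = 72*(-1/1867) - 1246/1429 = -72/1867 - 1246/1429 = -2429170/2667943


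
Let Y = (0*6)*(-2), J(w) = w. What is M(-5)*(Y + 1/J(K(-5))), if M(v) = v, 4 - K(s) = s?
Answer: -5/9 ≈ -0.55556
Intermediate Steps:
K(s) = 4 - s
Y = 0 (Y = 0*(-2) = 0)
M(-5)*(Y + 1/J(K(-5))) = -5*(0 + 1/(4 - 1*(-5))) = -5*(0 + 1/(4 + 5)) = -5*(0 + 1/9) = -5*1/9 = -5/9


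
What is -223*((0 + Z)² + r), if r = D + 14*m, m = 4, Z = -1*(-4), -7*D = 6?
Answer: -111054/7 ≈ -15865.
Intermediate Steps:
D = -6/7 (D = -⅐*6 = -6/7 ≈ -0.85714)
Z = 4
r = 386/7 (r = -6/7 + 14*4 = -6/7 + 56 = 386/7 ≈ 55.143)
-223*((0 + Z)² + r) = -223*((0 + 4)² + 386/7) = -223*(4² + 386/7) = -223*(16 + 386/7) = -223*498/7 = -111054/7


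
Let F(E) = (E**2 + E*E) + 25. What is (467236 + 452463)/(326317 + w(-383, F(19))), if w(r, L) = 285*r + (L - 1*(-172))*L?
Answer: 919699/903655 ≈ 1.0178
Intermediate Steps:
F(E) = 25 + 2*E**2 (F(E) = (E**2 + E**2) + 25 = 2*E**2 + 25 = 25 + 2*E**2)
w(r, L) = 285*r + L*(172 + L) (w(r, L) = 285*r + (L + 172)*L = 285*r + (172 + L)*L = 285*r + L*(172 + L))
(467236 + 452463)/(326317 + w(-383, F(19))) = (467236 + 452463)/(326317 + ((25 + 2*19**2)**2 + 172*(25 + 2*19**2) + 285*(-383))) = 919699/(326317 + ((25 + 2*361)**2 + 172*(25 + 2*361) - 109155)) = 919699/(326317 + ((25 + 722)**2 + 172*(25 + 722) - 109155)) = 919699/(326317 + (747**2 + 172*747 - 109155)) = 919699/(326317 + (558009 + 128484 - 109155)) = 919699/(326317 + 577338) = 919699/903655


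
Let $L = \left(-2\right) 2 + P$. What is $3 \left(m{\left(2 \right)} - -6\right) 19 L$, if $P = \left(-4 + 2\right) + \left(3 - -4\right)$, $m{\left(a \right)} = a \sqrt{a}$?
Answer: $342 + 114 \sqrt{2} \approx 503.22$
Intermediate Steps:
$m{\left(a \right)} = a^{\frac{3}{2}}$
$P = 5$ ($P = -2 + \left(3 + 4\right) = -2 + 7 = 5$)
$L = 1$ ($L = \left(-2\right) 2 + 5 = -4 + 5 = 1$)
$3 \left(m{\left(2 \right)} - -6\right) 19 L = 3 \left(2^{\frac{3}{2}} - -6\right) 19 \cdot 1 = 3 \left(2 \sqrt{2} + 6\right) 19 \cdot 1 = 3 \left(6 + 2 \sqrt{2}\right) 19 \cdot 1 = \left(18 + 6 \sqrt{2}\right) 19 \cdot 1 = \left(342 + 114 \sqrt{2}\right) 1 = 342 + 114 \sqrt{2}$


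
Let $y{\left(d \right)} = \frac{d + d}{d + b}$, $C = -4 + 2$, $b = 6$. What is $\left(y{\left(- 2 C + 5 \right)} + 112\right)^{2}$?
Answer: $\frac{320356}{25} \approx 12814.0$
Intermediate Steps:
$C = -2$
$y{\left(d \right)} = \frac{2 d}{6 + d}$ ($y{\left(d \right)} = \frac{d + d}{d + 6} = \frac{2 d}{6 + d}$)
$\left(y{\left(- 2 C + 5 \right)} + 112\right)^{2} = \left(\frac{2 \left(\left(-2\right) \left(-2\right) + 5\right)}{6 + \left(\left(-2\right) \left(-2\right) + 5\right)} + 112\right)^{2} = \left(\frac{2 \left(4 + 5\right)}{6 + \left(4 + 5\right)} + 112\right)^{2} = \left(2 \cdot 9 \frac{1}{6 + 9} + 112\right)^{2} = \left(2 \cdot 9 \cdot \frac{1}{15} + 112\right)^{2} = \left(\frac{6}{5} + 112\right)^{2} = \left(\frac{566}{5}\right)^{2} = \frac{320356}{25}$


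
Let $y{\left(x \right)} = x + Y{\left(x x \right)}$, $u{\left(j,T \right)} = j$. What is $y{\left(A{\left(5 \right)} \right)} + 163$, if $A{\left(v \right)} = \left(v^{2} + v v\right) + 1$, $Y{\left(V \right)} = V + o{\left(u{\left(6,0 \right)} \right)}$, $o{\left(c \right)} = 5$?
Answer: $2820$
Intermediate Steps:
$Y{\left(V \right)} = 5 + V$ ($Y{\left(V \right)} = V + 5 = 5 + V$)
$A{\left(v \right)} = 1 + 2 v^{2}$ ($A{\left(v \right)} = \left(v^{2} + v^{2}\right) + 1 = 2 v^{2} + 1 = 1 + 2 v^{2}$)
$y{\left(x \right)} = 5 + x + x^{2}$ ($y{\left(x \right)} = x + \left(5 + x x\right) = x + \left(5 + x^{2}\right) = 5 + x + x^{2}$)
$y{\left(A{\left(5 \right)} \right)} + 163 = \left(5 + \left(1 + 2 \cdot 5^{2}\right) + \left(1 + 2 \cdot 5^{2}\right)^{2}\right) + 163 = \left(5 + \left(1 + 2 \cdot 25\right) + \left(1 + 2 \cdot 25\right)^{2}\right) + 163 = \left(5 + \left(1 + 50\right) + \left(1 + 50\right)^{2}\right) + 163 = \left(5 + 51 + 51^{2}\right) + 163 = \left(5 + 51 + 2601\right) + 163 = 2657 + 163 = 2820$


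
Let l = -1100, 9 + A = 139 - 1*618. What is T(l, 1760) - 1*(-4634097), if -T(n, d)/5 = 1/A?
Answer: 2261439341/488 ≈ 4.6341e+6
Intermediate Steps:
A = -488 (A = -9 + (139 - 1*618) = -9 + (139 - 618) = -9 - 479 = -488)
T(n, d) = 5/488 (T(n, d) = -5/(-488) = -5*(-1/488) = 5/488)
T(l, 1760) - 1*(-4634097) = 5/488 - 1*(-4634097) = 5/488 + 4634097 = 2261439341/488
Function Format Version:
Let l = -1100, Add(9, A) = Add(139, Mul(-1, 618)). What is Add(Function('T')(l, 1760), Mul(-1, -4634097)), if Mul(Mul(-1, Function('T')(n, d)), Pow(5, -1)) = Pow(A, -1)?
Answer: Rational(2261439341, 488) ≈ 4.6341e+6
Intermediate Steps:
A = -488 (A = Add(-9, Add(139, Mul(-1, 618))) = Add(-9, Add(139, -618)) = Add(-9, -479) = -488)
Function('T')(n, d) = Rational(5, 488) (Function('T')(n, d) = Mul(-5, Pow(-488, -1)) = Mul(-5, Rational(-1, 488)) = Rational(5, 488))
Add(Function('T')(l, 1760), Mul(-1, -4634097)) = Add(Rational(5, 488), Mul(-1, -4634097)) = Add(Rational(5, 488), 4634097) = Rational(2261439341, 488)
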